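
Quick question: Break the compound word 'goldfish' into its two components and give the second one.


Split 'goldfish' into 'gold' + 'fish'. The second part is 'fish'.

fish


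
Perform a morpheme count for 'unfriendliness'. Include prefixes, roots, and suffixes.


Decomposition: un- (prefix) + friend (root) + -ly (suffix) + -ness (suffix) = 4 morpheme(s)

4 morphemes


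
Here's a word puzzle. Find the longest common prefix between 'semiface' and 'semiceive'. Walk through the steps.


Compare from the start: 4 characters match: 'semi'. Mismatch at position 5: 'f' vs 'c'.

semi


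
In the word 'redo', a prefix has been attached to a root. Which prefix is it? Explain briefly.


The word 'redo' = 're' (prefix) + 'do' (root). The prefix is 're'.

re


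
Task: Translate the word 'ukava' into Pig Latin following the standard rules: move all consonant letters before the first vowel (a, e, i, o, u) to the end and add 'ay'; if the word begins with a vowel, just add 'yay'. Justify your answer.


'ukava' starts with a vowel, so add 'yay': 'ukavayay'.

ukavayay


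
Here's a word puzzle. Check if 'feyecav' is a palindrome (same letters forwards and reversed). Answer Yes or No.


Forward: 'feyecav'
Reversed: 'vaceyef'
They differ.

No


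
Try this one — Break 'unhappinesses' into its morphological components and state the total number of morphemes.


Step 1: Identify prefix: 'un' (meaning: not/reverse)
Step 2: Identify root: 'happy'
Step 3: Identify suffix(es): 'ness, es'
Decomposition: un- (prefix: not/reverse) + happy (root) + -ness (suffix: state of) + -es (plural)
Total morphemes: 4

4 morphemes (un- (prefix: not/reverse) + happy (root) + -ness (suffix: state of) + -es (plural))


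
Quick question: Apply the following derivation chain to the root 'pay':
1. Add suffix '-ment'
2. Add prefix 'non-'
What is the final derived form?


Step 1: Add suffix '-ment' to 'pay' = 'payment'
Step 2: Add prefix 'non-' to 'payment' = 'nonpayment'

nonpayment


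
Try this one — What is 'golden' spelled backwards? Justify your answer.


Reverse 'golden' character by character: 'nedlog'.

nedlog


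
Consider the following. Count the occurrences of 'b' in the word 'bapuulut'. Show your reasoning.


Letter 'b' in 'bapuulut': found at position(s) 1 = 1 occurrence(s).

1


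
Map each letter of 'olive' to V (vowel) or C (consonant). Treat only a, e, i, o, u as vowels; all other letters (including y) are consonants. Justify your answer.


Letter mapping: o = V, l = C, i = V, v = C, e = V.

VCVCV


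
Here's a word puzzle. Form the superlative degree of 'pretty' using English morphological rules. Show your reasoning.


Apply superlative formation (consonant + y: change y to i, add -est): 'pretty' -> 'prettiest'.

prettiest


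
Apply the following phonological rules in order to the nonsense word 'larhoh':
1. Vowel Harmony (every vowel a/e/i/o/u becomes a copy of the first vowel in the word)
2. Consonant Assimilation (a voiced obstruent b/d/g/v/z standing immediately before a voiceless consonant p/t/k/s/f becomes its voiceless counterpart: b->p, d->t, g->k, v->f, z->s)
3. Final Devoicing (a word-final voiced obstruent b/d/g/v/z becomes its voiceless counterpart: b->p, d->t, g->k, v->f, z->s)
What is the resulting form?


Starting form: 'larhoh'
Rule 1: Vowel Harmony: all vowels become 'a' (matching first vowel). 'larhoh' -> 'larhah'
Rule 2: Consonant Assimilation: no voiced obstruent (b/d/g/v/z) stands immediately before a voiceless consonant (p/t/k/s/f). No change.
Rule 3: Final Devoicing: final consonant 'h' is not one of the voiced obstruents b/d/g/v/z. No change.
Final form: 'larhah'

larhah


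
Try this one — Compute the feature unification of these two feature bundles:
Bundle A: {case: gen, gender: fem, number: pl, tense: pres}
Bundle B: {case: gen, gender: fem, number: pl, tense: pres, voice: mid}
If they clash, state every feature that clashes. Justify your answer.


Compare features:
case: A=gen vs B=gen -> unified: gen
gender: A=fem vs B=fem -> unified: fem
number: A=pl vs B=pl -> unified: pl
tense: A=pres vs B=pres -> unified: pres
voice: A=_ vs B=mid -> unified: mid
No clashes found.

Unified: {case: gen, gender: fem, number: pl, tense: pres, voice: mid}


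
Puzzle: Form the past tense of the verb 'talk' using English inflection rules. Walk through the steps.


Apply rule: Add -ed. 'talk' becomes 'talked'.

talked


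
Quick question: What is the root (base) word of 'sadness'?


Remove suffix '-ness' from 'sadness' to get root 'sad'.

sad


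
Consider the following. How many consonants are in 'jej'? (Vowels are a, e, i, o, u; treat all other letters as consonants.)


Consonants in 'jej': j, j = 2 consonants.

2


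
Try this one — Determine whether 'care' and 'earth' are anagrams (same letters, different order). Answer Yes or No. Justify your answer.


Sorted letters of 'care': 'acer'
Sorted letters of 'earth': 'aehrt'
They do not match.

No


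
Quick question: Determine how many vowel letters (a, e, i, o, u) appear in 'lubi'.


Vowels in 'lubi': u, i = 2 vowels.

2


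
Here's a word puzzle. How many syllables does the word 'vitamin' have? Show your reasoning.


Break 'vitamin' into syllables: vi-ta-min -> vi | ta | min = 3 syllables

3 syllables


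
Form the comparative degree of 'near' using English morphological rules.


Apply comparative formation (add -er): 'near' -> 'nearer'.

nearer


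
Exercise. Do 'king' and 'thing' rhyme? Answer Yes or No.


Rime (stressed vowel + following sounds) of 'king': -ing = /ɪŋ/
Rime of 'thing': -ing = /ɪŋ/
/ɪŋ/ and /ɪŋ/ are the same ending sound, so the words rhyme.

Yes


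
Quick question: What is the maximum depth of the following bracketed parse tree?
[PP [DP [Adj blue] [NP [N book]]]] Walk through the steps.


Count bracket nesting levels:
'[' at pos 0: depth = 1
'[' at pos 4: depth = 2
'[' at pos 8: depth = 3
'[' at pos 19: depth = 3
'[' at pos 23: depth = 4
Maximum depth reached: 4

4


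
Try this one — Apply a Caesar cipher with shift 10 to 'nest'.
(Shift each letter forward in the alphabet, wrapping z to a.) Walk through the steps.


Shift each letter by 10: n -> x, e -> o, s -> c, t -> d. Result: 'xocd'.

xocd


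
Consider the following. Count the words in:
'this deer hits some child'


Split into words: this | deer | hits | some | child = 5 words.

5


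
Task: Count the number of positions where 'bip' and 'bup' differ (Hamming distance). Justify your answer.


Alignment:
Position 1: 'b' vs 'b' = match
Position 2: 'i' vs 'u' = DIFFER
Position 3: 'p' vs 'p' = match
Total differences: 1

1


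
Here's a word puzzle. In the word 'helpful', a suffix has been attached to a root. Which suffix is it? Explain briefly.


The word 'helpful' = 'help' (root) + '-ful' (suffix). The suffix is '-ful'.

ful


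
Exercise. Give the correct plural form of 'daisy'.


Apply rule: Change -y to -ies (consonant + y). 'daisy' becomes 'daisies'.

daisies


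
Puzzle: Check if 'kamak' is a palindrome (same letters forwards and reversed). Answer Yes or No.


Forward: 'kamak'
Reversed: 'kamak'
They are identical.

Yes


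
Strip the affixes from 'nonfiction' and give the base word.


Remove prefix 'non' from 'nonfiction' to get root 'fiction'.

fiction


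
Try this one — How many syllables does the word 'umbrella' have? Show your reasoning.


Break 'umbrella' into syllables: um-brel-la -> um | brel | la = 3 syllables

3 syllables


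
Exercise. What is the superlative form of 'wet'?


Apply superlative formation (double final consonant, add -est): 'wet' -> 'wettest'.

wettest


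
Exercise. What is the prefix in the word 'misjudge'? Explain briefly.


The word 'misjudge' = 'mis' (prefix) + 'judge' (root). The prefix is 'mis'.

mis


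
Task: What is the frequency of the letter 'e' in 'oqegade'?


Letter 'e' in 'oqegade': found at position(s) 3, 7 = 2 occurrence(s).

2


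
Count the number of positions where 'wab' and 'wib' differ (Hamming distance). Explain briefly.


Alignment:
Position 1: 'w' vs 'w' = match
Position 2: 'a' vs 'i' = DIFFER
Position 3: 'b' vs 'b' = match
Total differences: 1

1


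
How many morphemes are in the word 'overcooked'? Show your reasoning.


Decomposition: over- (prefix) + cook (root) + -ed (suffix) = 3 morpheme(s)

3 morphemes


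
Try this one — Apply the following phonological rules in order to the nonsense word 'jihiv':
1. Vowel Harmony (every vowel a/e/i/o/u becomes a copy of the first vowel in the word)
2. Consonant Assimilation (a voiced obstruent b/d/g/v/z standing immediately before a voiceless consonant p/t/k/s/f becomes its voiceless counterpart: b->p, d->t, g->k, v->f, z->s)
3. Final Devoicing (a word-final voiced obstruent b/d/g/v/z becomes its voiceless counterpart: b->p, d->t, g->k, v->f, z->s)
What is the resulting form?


Starting form: 'jihiv'
Rule 1: Vowel Harmony: all vowels already match. No change.
Rule 2: Consonant Assimilation: no voiced obstruent (b/d/g/v/z) stands immediately before a voiceless consonant (p/t/k/s/f). No change.
Rule 3: Final Devoicing: word-final voiced obstruent 'v' becomes voiceless 'f'. 'jihiv' -> 'jihif'
Final form: 'jihif'

jihif


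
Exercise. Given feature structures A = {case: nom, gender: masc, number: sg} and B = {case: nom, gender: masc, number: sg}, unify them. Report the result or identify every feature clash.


Compare features:
case: A=nom vs B=nom -> unified: nom
gender: A=masc vs B=masc -> unified: masc
number: A=sg vs B=sg -> unified: sg
No clashes found.

Unified: {case: nom, gender: masc, number: sg}


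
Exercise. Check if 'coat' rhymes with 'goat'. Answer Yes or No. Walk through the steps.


Rime (stressed vowel + following sounds) of 'coat': -oat = /oʊt/
Rime of 'goat': -oat = /oʊt/
/oʊt/ and /oʊt/ are the same ending sound, so the words rhyme.

Yes


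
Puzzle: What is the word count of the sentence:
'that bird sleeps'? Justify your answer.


Split into words: that | bird | sleeps = 3 words.

3


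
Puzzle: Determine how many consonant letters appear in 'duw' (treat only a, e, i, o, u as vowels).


Consonants in 'duw': d, w = 2 consonants.

2


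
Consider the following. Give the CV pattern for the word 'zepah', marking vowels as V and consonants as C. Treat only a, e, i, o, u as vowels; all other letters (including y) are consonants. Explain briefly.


Letter mapping: z = C, e = V, p = C, a = V, h = C.

CVCVC


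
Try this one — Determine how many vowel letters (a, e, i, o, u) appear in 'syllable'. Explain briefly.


Vowels in 'syllable': a, e = 2 vowels.

2


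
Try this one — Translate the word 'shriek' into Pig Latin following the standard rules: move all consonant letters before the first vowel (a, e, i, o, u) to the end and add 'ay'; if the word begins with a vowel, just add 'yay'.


'shriek': move consonant cluster 'shr' to end and add 'ay': 'iekshray'.

iekshray


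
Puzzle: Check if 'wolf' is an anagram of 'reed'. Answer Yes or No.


Sorted letters of 'wolf': 'flow'
Sorted letters of 'reed': 'deer'
They do not match.

No


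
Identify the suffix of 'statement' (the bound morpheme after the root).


The word 'statement' = 'state' (root) + '-ment' (suffix). The suffix is '-ment'.

ment


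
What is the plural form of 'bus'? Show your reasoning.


Apply rule: Add -es (sibilant/fricative ending). 'bus' becomes 'buses'.

buses


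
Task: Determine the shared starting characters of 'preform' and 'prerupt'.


Compare from the start: 3 characters match: 'pre'. Mismatch at position 4: 'f' vs 'r'.

pre


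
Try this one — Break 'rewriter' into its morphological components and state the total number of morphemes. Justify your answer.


Step 1: Identify prefix: 're' (meaning: again)
Step 2: Identify root: 'write'
Step 3: Identify suffix(es): 'er'
Decomposition: re- (prefix: again) + write (root) + -er (suffix: one who)
Total morphemes: 3

3 morphemes (re- (prefix: again) + write (root) + -er (suffix: one who))


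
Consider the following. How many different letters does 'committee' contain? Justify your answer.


Unique letters in 'committee': {c, e, i, m, o, t} = 6 distinct letters.

6


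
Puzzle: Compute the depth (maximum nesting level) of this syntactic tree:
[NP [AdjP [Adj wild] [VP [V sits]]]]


Count bracket nesting levels:
'[' at pos 0: depth = 1
'[' at pos 4: depth = 2
'[' at pos 10: depth = 3
'[' at pos 21: depth = 3
'[' at pos 25: depth = 4
Maximum depth reached: 4

4


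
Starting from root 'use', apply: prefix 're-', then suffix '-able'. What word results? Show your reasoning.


Step 1: Add prefix 're-' to 'use' = 'reuse'
Step 2: Add suffix '-able' to 'reuse' = 'reusable'

reusable


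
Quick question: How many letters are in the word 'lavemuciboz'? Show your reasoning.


Spell out 'lavemuciboz' and number each letter: l(1), a(2), v(3), e(4), m(5), u(6), c(7), i(8), b(9), o(10), z(11). Total: 11 letters.

11


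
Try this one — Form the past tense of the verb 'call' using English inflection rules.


Apply rule: Add -ed. 'call' becomes 'called'.

called


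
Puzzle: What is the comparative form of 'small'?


Apply comparative formation (add -er): 'small' -> 'smaller'.

smaller


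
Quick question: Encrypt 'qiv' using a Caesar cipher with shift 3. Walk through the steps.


Shift each letter by 3: q -> t, i -> l, v -> y. Result: 'tly'.

tly


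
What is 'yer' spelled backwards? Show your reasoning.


Reverse 'yer' character by character: 'rey'.

rey


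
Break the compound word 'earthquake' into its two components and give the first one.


Split 'earthquake' into 'earth' + 'quake'. The first part is 'earth'.

earth


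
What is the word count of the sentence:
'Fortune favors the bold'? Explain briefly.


Split into words: Fortune | favors | the | bold = 4 words.

4


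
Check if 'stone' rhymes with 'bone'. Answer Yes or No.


Rime (stressed vowel + following sounds) of 'stone': -one = /oʊn/
Rime of 'bone': -one = /oʊn/
/oʊn/ and /oʊn/ are the same ending sound, so the words rhyme.

Yes


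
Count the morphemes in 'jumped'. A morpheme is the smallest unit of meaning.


Decomposition: jump (root) + -ed (suffix) = 2 morpheme(s)

2 morphemes


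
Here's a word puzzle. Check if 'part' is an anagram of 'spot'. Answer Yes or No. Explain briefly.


Sorted letters of 'part': 'aprt'
Sorted letters of 'spot': 'opst'
They do not match.

No


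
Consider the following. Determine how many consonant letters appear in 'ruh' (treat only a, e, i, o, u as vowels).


Consonants in 'ruh': r, h = 2 consonants.

2


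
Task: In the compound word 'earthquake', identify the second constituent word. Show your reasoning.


Split 'earthquake' into 'earth' + 'quake'. The second part is 'quake'.

quake


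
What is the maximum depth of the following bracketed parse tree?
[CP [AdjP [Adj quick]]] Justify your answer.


Count bracket nesting levels:
'[' at pos 0: depth = 1
'[' at pos 4: depth = 2
'[' at pos 10: depth = 3
Maximum depth reached: 3

3


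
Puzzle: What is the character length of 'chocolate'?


Spell out 'chocolate' and number each letter: c(1), h(2), o(3), c(4), o(5), l(6), a(7), t(8), e(9). Total: 9 letters.

9


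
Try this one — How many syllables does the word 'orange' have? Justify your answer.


Break 'orange' into syllables: or-ange -> or | ange = 2 syllables

2 syllables


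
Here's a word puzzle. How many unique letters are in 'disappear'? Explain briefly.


Unique letters in 'disappear': {a, d, e, i, p, r, s} = 7 distinct letters.

7


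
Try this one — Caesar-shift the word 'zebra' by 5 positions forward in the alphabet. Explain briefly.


Shift each letter by 5: z -> e, e -> j, b -> g, r -> w, a -> f. Result: 'ejgwf'.

ejgwf


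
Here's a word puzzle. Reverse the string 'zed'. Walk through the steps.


Reverse 'zed' character by character: 'dez'.

dez


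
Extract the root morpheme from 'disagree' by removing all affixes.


Remove prefix 'dis' from 'disagree' to get root 'agree'.

agree


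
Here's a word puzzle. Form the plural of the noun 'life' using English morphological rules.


Apply rule: Change -fe to -ves. 'life' becomes 'lives'.

lives


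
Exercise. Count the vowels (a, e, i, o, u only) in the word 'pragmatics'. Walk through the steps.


Vowels in 'pragmatics': a, a, i = 3 vowels.

3


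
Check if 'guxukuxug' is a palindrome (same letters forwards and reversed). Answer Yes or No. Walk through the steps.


Forward: 'guxukuxug'
Reversed: 'guxukuxug'
They are identical.

Yes


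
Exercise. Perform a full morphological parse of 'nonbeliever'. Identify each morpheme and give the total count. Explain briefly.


Step 1: Identify prefix: 'non' (meaning: not)
Step 2: Identify root: 'believe'
Step 3: Identify suffix(es): 'er'
Decomposition: non- (prefix: not) + believe (root) + -er (suffix: one who)
Total morphemes: 3

3 morphemes (non- (prefix: not) + believe (root) + -er (suffix: one who))


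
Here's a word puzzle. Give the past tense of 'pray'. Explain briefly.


Apply rule: Add -ed. 'pray' becomes 'prayed'.

prayed


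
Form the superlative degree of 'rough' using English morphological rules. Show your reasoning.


Apply superlative formation (add -est): 'rough' -> 'roughest'.

roughest


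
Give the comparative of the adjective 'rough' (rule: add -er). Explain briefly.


Apply comparative formation (add -er): 'rough' -> 'rougher'.

rougher


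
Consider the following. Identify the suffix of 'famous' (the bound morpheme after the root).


The word 'famous' = 'fame' (root) + '-ous' (suffix). The suffix is '-ous'.

ous


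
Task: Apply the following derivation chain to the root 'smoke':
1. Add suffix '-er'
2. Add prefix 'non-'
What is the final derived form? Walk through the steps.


Step 1: Add suffix '-er' to 'smoke' = 'smoker'
Step 2: Add prefix 'non-' to 'smoker' = 'nonsmoker'

nonsmoker


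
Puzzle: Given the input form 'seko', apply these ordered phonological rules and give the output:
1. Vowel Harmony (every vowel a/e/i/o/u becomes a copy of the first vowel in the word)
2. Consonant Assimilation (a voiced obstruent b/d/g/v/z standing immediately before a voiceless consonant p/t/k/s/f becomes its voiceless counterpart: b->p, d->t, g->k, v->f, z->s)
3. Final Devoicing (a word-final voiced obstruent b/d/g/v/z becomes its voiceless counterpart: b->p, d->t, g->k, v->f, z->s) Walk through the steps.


Starting form: 'seko'
Rule 1: Vowel Harmony: all vowels become 'e' (matching first vowel). 'seko' -> 'seke'
Rule 2: Consonant Assimilation: no voiced obstruent (b/d/g/v/z) stands immediately before a voiceless consonant (p/t/k/s/f). No change.
Rule 3: Final Devoicing: the word ends in the vowel 'e', not a consonant. No change.
Final form: 'seke'

seke


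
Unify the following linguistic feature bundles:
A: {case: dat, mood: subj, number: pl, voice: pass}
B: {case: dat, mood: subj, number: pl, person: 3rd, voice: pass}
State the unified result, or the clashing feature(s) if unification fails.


Compare features:
case: A=dat vs B=dat -> unified: dat
mood: A=subj vs B=subj -> unified: subj
number: A=pl vs B=pl -> unified: pl
person: A=_ vs B=3rd -> unified: 3rd
voice: A=pass vs B=pass -> unified: pass
No clashes found.

Unified: {case: dat, mood: subj, number: pl, person: 3rd, voice: pass}


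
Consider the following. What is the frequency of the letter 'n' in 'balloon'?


Letter 'n' in 'balloon': found at position(s) 7 = 1 occurrence(s).

1


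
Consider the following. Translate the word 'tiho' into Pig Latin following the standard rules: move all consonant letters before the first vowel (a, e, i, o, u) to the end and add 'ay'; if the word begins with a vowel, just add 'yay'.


'tiho': move consonant cluster 't' to end and add 'ay': 'ihotay'.

ihotay


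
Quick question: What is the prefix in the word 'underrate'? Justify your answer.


The word 'underrate' = 'under' (prefix) + 'rate' (root). The prefix is 'under'.

under


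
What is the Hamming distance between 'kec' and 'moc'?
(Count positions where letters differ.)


Alignment:
Position 1: 'k' vs 'm' = DIFFER
Position 2: 'e' vs 'o' = DIFFER
Position 3: 'c' vs 'c' = match
Total differences: 2

2


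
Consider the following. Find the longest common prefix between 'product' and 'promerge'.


Compare from the start: 3 characters match: 'pro'. Mismatch at position 4: 'd' vs 'm'.

pro


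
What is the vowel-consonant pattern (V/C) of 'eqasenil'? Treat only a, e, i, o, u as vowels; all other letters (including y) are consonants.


Letter mapping: e = V, q = C, a = V, s = C, e = V, n = C, i = V, l = C.

VCVCVCVC


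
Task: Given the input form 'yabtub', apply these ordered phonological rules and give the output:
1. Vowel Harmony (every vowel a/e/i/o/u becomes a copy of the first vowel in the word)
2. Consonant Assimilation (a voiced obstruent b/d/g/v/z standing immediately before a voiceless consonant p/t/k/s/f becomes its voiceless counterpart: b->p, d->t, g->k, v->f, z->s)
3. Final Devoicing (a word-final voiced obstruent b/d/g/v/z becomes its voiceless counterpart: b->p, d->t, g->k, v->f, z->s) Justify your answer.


Starting form: 'yabtub'
Rule 1: Vowel Harmony: all vowels become 'a' (matching first vowel). 'yabtub' -> 'yabtab'
Rule 2: Consonant Assimilation: voiced obstruent before voiceless consonant becomes voiceless ('bt' -> 'pt'). 'yabtab' -> 'yaptab'
Rule 3: Final Devoicing: word-final voiced obstruent 'b' becomes voiceless 'p'. 'yaptab' -> 'yaptap'
Final form: 'yaptap'

yaptap


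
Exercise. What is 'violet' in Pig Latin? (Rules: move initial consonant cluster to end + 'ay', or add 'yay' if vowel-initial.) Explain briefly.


'violet': move consonant cluster 'v' to end and add 'ay': 'ioletvay'.

ioletvay


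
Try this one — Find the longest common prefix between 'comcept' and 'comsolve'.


Compare from the start: 3 characters match: 'com'. Mismatch at position 4: 'c' vs 's'.

com


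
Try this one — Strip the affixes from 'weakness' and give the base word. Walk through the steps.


Remove suffix '-ness' from 'weakness' to get root 'weak'.

weak


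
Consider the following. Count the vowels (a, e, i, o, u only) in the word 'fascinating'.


Vowels in 'fascinating': a, i, a, i = 4 vowels.

4


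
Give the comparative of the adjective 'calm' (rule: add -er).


Apply comparative formation (add -er): 'calm' -> 'calmer'.

calmer


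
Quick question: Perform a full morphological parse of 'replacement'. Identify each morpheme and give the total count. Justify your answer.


Step 1: Identify prefix: 're' (meaning: again)
Step 2: Identify root: 'place'
Step 3: Identify suffix(es): 'ment'
Decomposition: re- (prefix: again) + place (root) + -ment (suffix: action/result)
Total morphemes: 3

3 morphemes (re- (prefix: again) + place (root) + -ment (suffix: action/result))


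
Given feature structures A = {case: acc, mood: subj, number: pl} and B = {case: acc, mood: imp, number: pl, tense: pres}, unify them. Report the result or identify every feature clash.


Compare features:
case: A=acc vs B=acc -> unified: acc
mood: A=subj vs B=imp -> CLASH
number: A=pl vs B=pl -> unified: pl
tense: A=_ vs B=pres -> unified: pres
Clash detected on feature 'mood' (subj vs imp); unification fails.

CLASH on 'mood' (subj vs imp)


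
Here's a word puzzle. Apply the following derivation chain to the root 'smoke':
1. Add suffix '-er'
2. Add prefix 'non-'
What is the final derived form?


Step 1: Add suffix '-er' to 'smoke' = 'smoker'
Step 2: Add prefix 'non-' to 'smoker' = 'nonsmoker'

nonsmoker


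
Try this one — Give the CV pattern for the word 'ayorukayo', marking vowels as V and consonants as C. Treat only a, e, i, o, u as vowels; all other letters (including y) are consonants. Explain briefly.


Letter mapping: a = V, y = C, o = V, r = C, u = V, k = C, a = V, y = C, o = V.

VCVCVCVCV


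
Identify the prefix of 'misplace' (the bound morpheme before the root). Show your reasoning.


The word 'misplace' = 'mis' (prefix) + 'place' (root). The prefix is 'mis'.

mis


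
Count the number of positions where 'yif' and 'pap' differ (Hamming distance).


Alignment:
Position 1: 'y' vs 'p' = DIFFER
Position 2: 'i' vs 'a' = DIFFER
Position 3: 'f' vs 'p' = DIFFER
Total differences: 3

3


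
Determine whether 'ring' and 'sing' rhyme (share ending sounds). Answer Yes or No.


Rime (stressed vowel + following sounds) of 'ring': -ing = /ɪŋ/
Rime of 'sing': -ing = /ɪŋ/
/ɪŋ/ and /ɪŋ/ are the same ending sound, so the words rhyme.

Yes


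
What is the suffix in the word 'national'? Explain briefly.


The word 'national' = 'nation' (root) + '-al' (suffix). The suffix is '-al'.

al


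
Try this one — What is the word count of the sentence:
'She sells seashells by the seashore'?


Split into words: She | sells | seashells | by | the | seashore = 6 words.

6


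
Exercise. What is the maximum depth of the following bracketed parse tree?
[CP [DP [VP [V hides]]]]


Count bracket nesting levels:
'[' at pos 0: depth = 1
'[' at pos 4: depth = 2
'[' at pos 8: depth = 3
'[' at pos 12: depth = 4
Maximum depth reached: 4

4


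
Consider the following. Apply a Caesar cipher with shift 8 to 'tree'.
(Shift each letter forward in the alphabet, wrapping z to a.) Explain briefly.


Shift each letter by 8: t -> b, r -> z, e -> m, e -> m. Result: 'bzmm'.

bzmm


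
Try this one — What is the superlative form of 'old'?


Apply superlative formation (add -est): 'old' -> 'oldest'.

oldest


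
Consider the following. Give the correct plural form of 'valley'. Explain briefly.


Apply rule: Add -s. 'valley' becomes 'valleys'.

valleys


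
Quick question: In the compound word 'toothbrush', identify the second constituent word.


Split 'toothbrush' into 'tooth' + 'brush'. The second part is 'brush'.

brush


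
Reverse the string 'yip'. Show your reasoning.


Reverse 'yip' character by character: 'piy'.

piy


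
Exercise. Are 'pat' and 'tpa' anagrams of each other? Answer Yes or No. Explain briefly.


Sorted letters of 'pat': 'apt'
Sorted letters of 'tpa': 'apt'
They match.

Yes


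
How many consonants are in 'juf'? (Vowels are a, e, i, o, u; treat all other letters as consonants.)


Consonants in 'juf': j, f = 2 consonants.

2


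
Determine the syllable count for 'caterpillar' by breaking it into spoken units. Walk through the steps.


Break 'caterpillar' into syllables: cat-er-pil-lar -> cat | er | pil | lar = 4 syllables

4 syllables


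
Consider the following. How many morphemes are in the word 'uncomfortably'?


Decomposition: un- (prefix) + comfort (root) + -able (suffix) + -ly (suffix) = 4 morpheme(s)

4 morphemes


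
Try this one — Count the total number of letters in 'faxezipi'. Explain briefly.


Spell out 'faxezipi' and number each letter: f(1), a(2), x(3), e(4), z(5), i(6), p(7), i(8). Total: 8 letters.

8


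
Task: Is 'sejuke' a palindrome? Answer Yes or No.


Forward: 'sejuke'
Reversed: 'ekujes'
They differ.

No


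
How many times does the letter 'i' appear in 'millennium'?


Letter 'i' in 'millennium': found at position(s) 2, 8 = 2 occurrence(s).

2


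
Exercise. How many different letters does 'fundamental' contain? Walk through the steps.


Unique letters in 'fundamental': {a, d, e, f, l, m, n, t, u} = 9 distinct letters.

9


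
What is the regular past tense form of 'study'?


Apply rule: Change -y to -ied. 'study' becomes 'studied'.

studied


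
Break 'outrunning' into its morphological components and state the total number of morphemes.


Step 1: Identify prefix: 'out' (meaning: surpass)
Step 2: Identify root: 'run'
Step 3: Identify suffix(es): 'ing'
Decomposition: out- (prefix: surpass) + run (root) + -ing (suffix: ongoing action)
Total morphemes: 3

3 morphemes (out- (prefix: surpass) + run (root) + -ing (suffix: ongoing action))


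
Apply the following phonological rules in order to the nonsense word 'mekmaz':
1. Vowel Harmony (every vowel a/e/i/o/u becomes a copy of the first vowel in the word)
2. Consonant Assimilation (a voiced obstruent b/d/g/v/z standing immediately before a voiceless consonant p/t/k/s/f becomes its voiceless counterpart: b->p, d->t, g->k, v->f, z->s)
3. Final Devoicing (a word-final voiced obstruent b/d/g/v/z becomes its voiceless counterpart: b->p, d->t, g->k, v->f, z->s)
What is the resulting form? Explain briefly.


Starting form: 'mekmaz'
Rule 1: Vowel Harmony: all vowels become 'e' (matching first vowel). 'mekmaz' -> 'mekmez'
Rule 2: Consonant Assimilation: no voiced obstruent (b/d/g/v/z) stands immediately before a voiceless consonant (p/t/k/s/f). No change.
Rule 3: Final Devoicing: word-final voiced obstruent 'z' becomes voiceless 's'. 'mekmez' -> 'mekmes'
Final form: 'mekmes'

mekmes


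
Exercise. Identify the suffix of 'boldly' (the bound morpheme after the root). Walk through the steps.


The word 'boldly' = 'bold' (root) + '-ly' (suffix). The suffix is '-ly'.

ly


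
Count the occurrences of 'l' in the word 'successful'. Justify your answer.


Letter 'l' in 'successful': found at position(s) 10 = 1 occurrence(s).

1


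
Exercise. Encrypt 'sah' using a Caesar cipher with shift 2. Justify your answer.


Shift each letter by 2: s -> u, a -> c, h -> j. Result: 'ucj'.

ucj


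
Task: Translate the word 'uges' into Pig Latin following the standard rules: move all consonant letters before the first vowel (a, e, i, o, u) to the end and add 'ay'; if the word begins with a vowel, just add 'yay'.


'uges' starts with a vowel, so add 'yay': 'ugesyay'.

ugesyay


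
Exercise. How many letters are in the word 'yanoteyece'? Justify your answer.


Spell out 'yanoteyece' and number each letter: y(1), a(2), n(3), o(4), t(5), e(6), y(7), e(8), c(9), e(10). Total: 10 letters.

10


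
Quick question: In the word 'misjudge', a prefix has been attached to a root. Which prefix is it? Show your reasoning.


The word 'misjudge' = 'mis' (prefix) + 'judge' (root). The prefix is 'mis'.

mis


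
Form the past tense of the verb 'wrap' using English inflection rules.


Apply rule: Double final consonant and add -ed. 'wrap' becomes 'wrapped'.

wrapped


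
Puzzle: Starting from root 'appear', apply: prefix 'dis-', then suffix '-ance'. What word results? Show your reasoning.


Step 1: Add prefix 'dis-' to 'appear' = 'disappear'
Step 2: Add suffix '-ance' to 'disappear' = 'disappearance'

disappearance


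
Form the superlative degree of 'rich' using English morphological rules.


Apply superlative formation (add -est): 'rich' -> 'richest'.

richest


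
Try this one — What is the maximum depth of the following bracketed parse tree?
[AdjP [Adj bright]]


Count bracket nesting levels:
'[' at pos 0: depth = 1
'[' at pos 6: depth = 2
Maximum depth reached: 2

2


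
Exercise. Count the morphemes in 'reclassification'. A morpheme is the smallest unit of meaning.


Decomposition: re- (prefix) + class (root) + -ify (suffix) + -ation (suffix) = 4 morpheme(s)

4 morphemes


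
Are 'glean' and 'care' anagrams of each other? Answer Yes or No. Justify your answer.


Sorted letters of 'glean': 'aegln'
Sorted letters of 'care': 'acer'
They do not match.

No


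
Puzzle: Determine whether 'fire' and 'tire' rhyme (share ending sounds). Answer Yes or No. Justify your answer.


Rime (stressed vowel + following sounds) of 'fire': -ire = /aɪər/
Rime of 'tire': -ire = /aɪər/
/aɪər/ and /aɪər/ are the same ending sound, so the words rhyme.

Yes


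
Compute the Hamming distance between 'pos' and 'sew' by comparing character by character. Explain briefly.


Alignment:
Position 1: 'p' vs 's' = DIFFER
Position 2: 'o' vs 'e' = DIFFER
Position 3: 's' vs 'w' = DIFFER
Total differences: 3

3


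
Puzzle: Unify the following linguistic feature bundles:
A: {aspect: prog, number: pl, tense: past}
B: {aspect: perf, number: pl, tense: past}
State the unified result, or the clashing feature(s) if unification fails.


Compare features:
aspect: A=prog vs B=perf -> CLASH
number: A=pl vs B=pl -> unified: pl
tense: A=past vs B=past -> unified: past
Clash detected on feature 'aspect' (prog vs perf); unification fails.

CLASH on 'aspect' (prog vs perf)


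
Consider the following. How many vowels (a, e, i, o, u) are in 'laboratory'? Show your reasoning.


Vowels in 'laboratory': a, o, a, o = 4 vowels.

4


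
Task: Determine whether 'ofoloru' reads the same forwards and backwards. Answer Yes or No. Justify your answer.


Forward: 'ofoloru'
Reversed: 'urolofo'
They differ.

No


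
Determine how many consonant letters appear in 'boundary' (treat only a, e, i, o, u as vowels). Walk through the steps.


Consonants in 'boundary': b, n, d, r, y = 5 consonants.

5


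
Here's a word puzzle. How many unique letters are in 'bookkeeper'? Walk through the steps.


Unique letters in 'bookkeeper': {b, e, k, o, p, r} = 6 distinct letters.

6


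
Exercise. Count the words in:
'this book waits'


Split into words: this | book | waits = 3 words.

3


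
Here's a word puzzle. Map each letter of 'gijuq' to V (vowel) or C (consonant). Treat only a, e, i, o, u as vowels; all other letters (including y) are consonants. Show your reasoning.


Letter mapping: g = C, i = V, j = C, u = V, q = C.

CVCVC


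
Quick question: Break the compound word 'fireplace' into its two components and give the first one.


Split 'fireplace' into 'fire' + 'place'. The first part is 'fire'.

fire


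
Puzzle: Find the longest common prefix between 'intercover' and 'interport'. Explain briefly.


Compare from the start: 5 characters match: 'inter'. Mismatch at position 6: 'c' vs 'p'.

inter


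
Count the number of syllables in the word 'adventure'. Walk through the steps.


Break 'adventure' into syllables: ad-ven-ture -> ad | ven | ture = 3 syllables

3 syllables


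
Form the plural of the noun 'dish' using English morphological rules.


Apply rule: Add -es (sibilant/fricative ending). 'dish' becomes 'dishes'.

dishes


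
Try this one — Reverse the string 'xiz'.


Reverse 'xiz' character by character: 'zix'.

zix


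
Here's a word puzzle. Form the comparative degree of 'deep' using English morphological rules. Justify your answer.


Apply comparative formation (add -er): 'deep' -> 'deeper'.

deeper


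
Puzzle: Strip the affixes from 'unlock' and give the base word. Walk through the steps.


Remove prefix 'un' from 'unlock' to get root 'lock'.

lock


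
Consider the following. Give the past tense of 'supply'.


Apply rule: Change -y to -ied. 'supply' becomes 'supplied'.

supplied


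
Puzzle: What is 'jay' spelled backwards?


Reverse 'jay' character by character: 'yaj'.

yaj


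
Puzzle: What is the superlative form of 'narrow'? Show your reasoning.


Apply superlative formation (add -est): 'narrow' -> 'narrowest'.

narrowest


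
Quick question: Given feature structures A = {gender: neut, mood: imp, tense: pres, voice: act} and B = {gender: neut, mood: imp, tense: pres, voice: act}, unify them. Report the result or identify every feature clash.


Compare features:
gender: A=neut vs B=neut -> unified: neut
mood: A=imp vs B=imp -> unified: imp
tense: A=pres vs B=pres -> unified: pres
voice: A=act vs B=act -> unified: act
No clashes found.

Unified: {gender: neut, mood: imp, tense: pres, voice: act}


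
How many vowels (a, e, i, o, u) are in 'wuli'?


Vowels in 'wuli': u, i = 2 vowels.

2


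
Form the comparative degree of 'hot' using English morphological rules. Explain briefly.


Apply comparative formation (double final consonant, add -er): 'hot' -> 'hotter'.

hotter


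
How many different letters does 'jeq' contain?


Unique letters in 'jeq': {e, j, q} = 3 distinct letters.

3


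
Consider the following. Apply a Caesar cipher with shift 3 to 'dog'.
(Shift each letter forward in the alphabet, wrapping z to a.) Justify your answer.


Shift each letter by 3: d -> g, o -> r, g -> j. Result: 'grj'.

grj


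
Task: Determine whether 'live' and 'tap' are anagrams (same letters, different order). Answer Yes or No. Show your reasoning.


Sorted letters of 'live': 'eilv'
Sorted letters of 'tap': 'apt'
They do not match.

No


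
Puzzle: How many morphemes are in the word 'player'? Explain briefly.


Decomposition: play (root) + -er (suffix) = 2 morpheme(s)

2 morphemes


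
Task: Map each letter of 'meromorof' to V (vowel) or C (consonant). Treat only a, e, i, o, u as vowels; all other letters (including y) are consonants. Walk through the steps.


Letter mapping: m = C, e = V, r = C, o = V, m = C, o = V, r = C, o = V, f = C.

CVCVCVCVC


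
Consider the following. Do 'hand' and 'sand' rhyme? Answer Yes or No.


Rime (stressed vowel + following sounds) of 'hand': -and = /ænd/
Rime of 'sand': -and = /ænd/
/ænd/ and /ænd/ are the same ending sound, so the words rhyme.

Yes


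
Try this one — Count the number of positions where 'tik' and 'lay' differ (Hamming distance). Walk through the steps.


Alignment:
Position 1: 't' vs 'l' = DIFFER
Position 2: 'i' vs 'a' = DIFFER
Position 3: 'k' vs 'y' = DIFFER
Total differences: 3

3


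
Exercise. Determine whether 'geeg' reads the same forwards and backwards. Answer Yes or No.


Forward: 'geeg'
Reversed: 'geeg'
They are identical.

Yes


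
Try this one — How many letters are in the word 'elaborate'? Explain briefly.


Spell out 'elaborate' and number each letter: e(1), l(2), a(3), b(4), o(5), r(6), a(7), t(8), e(9). Total: 9 letters.

9


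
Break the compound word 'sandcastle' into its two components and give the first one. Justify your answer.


Split 'sandcastle' into 'sand' + 'castle'. The first part is 'sand'.

sand


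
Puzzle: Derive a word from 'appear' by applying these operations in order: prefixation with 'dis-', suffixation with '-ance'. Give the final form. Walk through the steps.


Step 1: Add prefix 'dis-' to 'appear' = 'disappear'
Step 2: Add suffix '-ance' to 'disappear' = 'disappearance'

disappearance


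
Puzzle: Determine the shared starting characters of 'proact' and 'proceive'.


Compare from the start: 3 characters match: 'pro'. Mismatch at position 4: 'a' vs 'c'.

pro


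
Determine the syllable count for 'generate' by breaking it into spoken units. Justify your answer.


Break 'generate' into syllables: gen-er-ate -> gen | er | ate = 3 syllables

3 syllables


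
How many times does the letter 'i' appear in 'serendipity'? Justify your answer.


Letter 'i' in 'serendipity': found at position(s) 7, 9 = 2 occurrence(s).

2


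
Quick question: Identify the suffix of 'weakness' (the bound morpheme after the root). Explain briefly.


The word 'weakness' = 'weak' (root) + '-ness' (suffix). The suffix is '-ness'.

ness


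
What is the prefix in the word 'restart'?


The word 'restart' = 're' (prefix) + 'start' (root). The prefix is 're'.

re


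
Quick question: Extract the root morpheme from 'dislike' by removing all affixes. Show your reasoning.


Remove prefix 'dis' from 'dislike' to get root 'like'.

like


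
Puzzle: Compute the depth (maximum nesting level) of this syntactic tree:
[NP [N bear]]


Count bracket nesting levels:
'[' at pos 0: depth = 1
'[' at pos 4: depth = 2
Maximum depth reached: 2

2
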